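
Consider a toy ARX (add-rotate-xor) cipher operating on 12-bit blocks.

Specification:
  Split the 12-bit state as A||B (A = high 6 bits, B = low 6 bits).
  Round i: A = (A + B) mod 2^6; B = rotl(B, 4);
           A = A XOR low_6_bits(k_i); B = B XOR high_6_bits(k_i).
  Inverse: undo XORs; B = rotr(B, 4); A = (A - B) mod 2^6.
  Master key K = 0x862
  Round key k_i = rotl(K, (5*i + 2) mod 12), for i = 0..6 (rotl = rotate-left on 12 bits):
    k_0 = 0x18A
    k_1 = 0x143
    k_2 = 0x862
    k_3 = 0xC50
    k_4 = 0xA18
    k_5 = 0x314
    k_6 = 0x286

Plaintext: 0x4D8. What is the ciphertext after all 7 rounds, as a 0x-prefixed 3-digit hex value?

s_0 = plaintext = 0x4D8
s_1 = Round(s_0, k_0) = 0x840
s_2 = Round(s_1, k_1) = 0x885
s_3 = Round(s_2, k_2) = 0x170
s_4 = Round(s_3, k_3) = 0x97D
s_5 = Round(s_4, k_4) = 0xEB7
s_6 = Round(s_5, k_5) = 0x971
s_7 = Round(s_6, k_6) = 0x416

0x416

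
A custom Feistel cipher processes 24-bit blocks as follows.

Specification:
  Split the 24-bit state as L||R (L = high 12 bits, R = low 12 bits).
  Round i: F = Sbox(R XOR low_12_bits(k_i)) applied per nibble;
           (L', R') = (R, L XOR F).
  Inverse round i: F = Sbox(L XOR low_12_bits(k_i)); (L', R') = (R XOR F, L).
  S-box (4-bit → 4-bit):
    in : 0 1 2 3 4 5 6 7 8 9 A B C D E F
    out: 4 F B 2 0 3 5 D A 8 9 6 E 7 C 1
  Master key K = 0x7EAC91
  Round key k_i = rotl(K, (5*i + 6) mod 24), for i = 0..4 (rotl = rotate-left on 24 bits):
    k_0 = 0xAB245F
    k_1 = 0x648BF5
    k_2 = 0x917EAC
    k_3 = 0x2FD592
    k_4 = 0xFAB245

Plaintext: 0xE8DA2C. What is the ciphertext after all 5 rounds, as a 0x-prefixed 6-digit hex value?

0xA966D5

s_0 = plaintext = 0xE8DA2C
s_1 = Round(s_0, k_0) = 0xA2C25F
s_2 = Round(s_1, k_1) = 0x25F2B5
s_3 = Round(s_2, k_2) = 0x2B5CA7
s_4 = Round(s_3, k_3) = 0xCA7A96
s_5 = Round(s_4, k_4) = 0xA966D5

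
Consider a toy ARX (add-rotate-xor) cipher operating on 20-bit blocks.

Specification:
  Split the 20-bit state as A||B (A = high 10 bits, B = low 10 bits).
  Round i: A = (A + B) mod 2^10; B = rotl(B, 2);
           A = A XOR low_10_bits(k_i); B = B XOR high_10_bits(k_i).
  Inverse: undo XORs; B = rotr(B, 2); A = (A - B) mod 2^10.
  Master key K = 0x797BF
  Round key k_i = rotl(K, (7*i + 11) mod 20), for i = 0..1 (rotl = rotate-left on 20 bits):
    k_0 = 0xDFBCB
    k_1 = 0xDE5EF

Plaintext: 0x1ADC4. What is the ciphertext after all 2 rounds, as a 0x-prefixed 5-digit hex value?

0xEF2C5

s_0 = plaintext = 0x1ADC4
s_1 = Round(s_0, k_0) = 0x7906F
s_2 = Round(s_1, k_1) = 0xEF2C5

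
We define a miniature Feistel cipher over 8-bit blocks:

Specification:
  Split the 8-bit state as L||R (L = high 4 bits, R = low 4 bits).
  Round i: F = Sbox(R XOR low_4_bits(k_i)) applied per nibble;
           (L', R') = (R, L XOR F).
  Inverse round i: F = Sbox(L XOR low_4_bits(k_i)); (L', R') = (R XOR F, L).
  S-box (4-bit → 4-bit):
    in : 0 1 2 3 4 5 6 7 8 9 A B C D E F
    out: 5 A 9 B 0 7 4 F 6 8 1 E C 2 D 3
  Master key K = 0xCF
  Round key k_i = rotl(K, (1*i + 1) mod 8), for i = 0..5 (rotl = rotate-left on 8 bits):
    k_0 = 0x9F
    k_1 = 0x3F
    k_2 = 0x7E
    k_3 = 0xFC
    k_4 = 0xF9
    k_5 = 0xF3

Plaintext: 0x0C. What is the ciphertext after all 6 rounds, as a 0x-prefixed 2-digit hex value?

s_0 = plaintext = 0x0C
s_1 = Round(s_0, k_0) = 0xCB
s_2 = Round(s_1, k_1) = 0xBC
s_3 = Round(s_2, k_2) = 0xC2
s_4 = Round(s_3, k_3) = 0x21
s_5 = Round(s_4, k_4) = 0x14
s_6 = Round(s_5, k_5) = 0x4E

0x4E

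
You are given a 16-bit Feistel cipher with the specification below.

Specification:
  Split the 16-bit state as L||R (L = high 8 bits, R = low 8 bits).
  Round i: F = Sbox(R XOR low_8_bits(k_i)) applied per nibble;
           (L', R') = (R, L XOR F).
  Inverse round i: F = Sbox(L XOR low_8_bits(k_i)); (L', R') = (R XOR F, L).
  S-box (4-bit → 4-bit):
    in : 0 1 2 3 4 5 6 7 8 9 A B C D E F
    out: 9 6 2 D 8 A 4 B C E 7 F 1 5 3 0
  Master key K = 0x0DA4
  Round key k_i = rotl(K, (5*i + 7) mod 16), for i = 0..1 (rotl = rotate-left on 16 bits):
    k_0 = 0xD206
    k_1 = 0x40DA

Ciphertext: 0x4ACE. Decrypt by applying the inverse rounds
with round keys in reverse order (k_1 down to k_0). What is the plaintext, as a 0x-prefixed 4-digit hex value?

0x6C27

s_0 = ciphertext = 0x4ACE
s_1 = InvRound(s_0, k_1) = 0x274A
s_2 = InvRound(s_1, k_0) = 0x6C27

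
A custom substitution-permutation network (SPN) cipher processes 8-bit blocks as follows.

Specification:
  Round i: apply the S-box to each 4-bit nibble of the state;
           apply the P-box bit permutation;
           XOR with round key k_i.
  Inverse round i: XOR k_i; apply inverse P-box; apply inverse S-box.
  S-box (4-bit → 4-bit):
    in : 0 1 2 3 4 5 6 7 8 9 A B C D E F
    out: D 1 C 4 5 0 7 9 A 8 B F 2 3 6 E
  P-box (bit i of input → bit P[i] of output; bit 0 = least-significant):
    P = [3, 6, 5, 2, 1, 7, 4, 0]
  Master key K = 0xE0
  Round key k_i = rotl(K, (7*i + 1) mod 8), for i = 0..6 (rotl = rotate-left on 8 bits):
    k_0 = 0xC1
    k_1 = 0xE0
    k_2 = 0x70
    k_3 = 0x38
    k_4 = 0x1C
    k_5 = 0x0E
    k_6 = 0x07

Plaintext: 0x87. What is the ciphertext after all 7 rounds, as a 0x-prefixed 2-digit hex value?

s_0 = plaintext = 0x87
s_1 = Round(s_0, k_0) = 0x4C
s_2 = Round(s_1, k_1) = 0xB2
s_3 = Round(s_2, k_2) = 0xC7
s_4 = Round(s_3, k_3) = 0xB4
s_5 = Round(s_4, k_4) = 0xA7
s_6 = Round(s_5, k_5) = 0x81
s_7 = Round(s_6, k_6) = 0x8E

0x8E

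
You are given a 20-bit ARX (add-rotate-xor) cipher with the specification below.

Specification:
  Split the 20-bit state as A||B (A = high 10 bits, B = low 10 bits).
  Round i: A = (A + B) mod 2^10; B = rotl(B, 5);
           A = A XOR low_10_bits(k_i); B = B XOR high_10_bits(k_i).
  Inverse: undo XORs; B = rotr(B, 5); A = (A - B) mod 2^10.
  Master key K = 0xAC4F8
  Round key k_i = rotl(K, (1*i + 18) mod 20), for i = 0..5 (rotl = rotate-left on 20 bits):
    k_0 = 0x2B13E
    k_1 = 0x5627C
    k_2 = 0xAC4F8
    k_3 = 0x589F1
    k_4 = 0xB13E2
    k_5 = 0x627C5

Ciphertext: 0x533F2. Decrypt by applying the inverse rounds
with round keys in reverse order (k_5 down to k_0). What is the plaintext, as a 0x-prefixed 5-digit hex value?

s_0 = ciphertext = 0x533F2
s_1 = InvRound(s_0, k_5) = 0xC5B73
s_2 = InvRound(s_1, k_4) = 0x81EED
s_3 = InvRound(s_2, k_3) = 0x7E9FC
s_4 = InvRound(s_3, k_2) = 0xD21BA
s_5 = InvRound(s_4, k_1) = 0x3B447
s_6 = InvRound(s_5, k_0) = 0x1B167

0x1B167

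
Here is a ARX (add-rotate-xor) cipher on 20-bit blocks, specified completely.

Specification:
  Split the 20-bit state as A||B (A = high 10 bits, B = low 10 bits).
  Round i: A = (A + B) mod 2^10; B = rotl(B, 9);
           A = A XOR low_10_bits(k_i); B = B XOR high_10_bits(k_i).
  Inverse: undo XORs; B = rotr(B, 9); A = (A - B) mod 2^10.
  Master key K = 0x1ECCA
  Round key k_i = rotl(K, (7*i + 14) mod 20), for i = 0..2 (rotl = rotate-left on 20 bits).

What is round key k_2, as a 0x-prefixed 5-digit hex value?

0xCCA1E

K = 0x1ECCA
k_0 = rotl(K, (7*0+14) mod 20) = rotl(K, 14) = 0x287B3
k_1 = rotl(K, (7*1+14) mod 20) = rotl(K, 1) = 0x3D994
k_2 = rotl(K, (7*2+14) mod 20) = rotl(K, 8) = 0xCCA1E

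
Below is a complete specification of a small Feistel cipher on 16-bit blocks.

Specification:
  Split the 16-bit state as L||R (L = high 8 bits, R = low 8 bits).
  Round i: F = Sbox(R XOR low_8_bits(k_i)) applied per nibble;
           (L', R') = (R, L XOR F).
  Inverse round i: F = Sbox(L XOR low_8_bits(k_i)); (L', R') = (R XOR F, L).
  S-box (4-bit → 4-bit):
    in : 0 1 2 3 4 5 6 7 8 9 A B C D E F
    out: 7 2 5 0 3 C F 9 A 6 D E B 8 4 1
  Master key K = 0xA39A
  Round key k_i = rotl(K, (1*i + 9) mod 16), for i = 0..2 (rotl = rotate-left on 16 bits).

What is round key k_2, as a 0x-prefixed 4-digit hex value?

0xD51C

K = 0xA39A
k_0 = rotl(K, (1*0+9) mod 16) = rotl(K, 9) = 0x3547
k_1 = rotl(K, (1*1+9) mod 16) = rotl(K, 10) = 0x6A8E
k_2 = rotl(K, (1*2+9) mod 16) = rotl(K, 11) = 0xD51C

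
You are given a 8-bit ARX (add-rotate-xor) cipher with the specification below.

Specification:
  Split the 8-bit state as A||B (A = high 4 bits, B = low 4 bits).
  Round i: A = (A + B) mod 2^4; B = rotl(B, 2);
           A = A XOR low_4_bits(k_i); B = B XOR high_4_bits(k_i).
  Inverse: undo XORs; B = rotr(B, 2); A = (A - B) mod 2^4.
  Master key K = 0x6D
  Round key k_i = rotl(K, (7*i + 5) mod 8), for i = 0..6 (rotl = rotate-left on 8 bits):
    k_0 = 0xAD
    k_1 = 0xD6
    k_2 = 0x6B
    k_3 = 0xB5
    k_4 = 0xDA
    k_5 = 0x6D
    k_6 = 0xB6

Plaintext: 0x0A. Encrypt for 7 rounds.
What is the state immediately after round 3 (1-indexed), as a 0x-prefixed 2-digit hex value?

0x51

s_0 = plaintext = 0x0A
s_1 = Round(s_0, k_0) = 0x70
s_2 = Round(s_1, k_1) = 0x1D
s_3 = Round(s_2, k_2) = 0x51
s_4 = Round(s_3, k_3) = 0x3F
s_5 = Round(s_4, k_4) = 0x82
s_6 = Round(s_5, k_5) = 0x7E
s_7 = Round(s_6, k_6) = 0x30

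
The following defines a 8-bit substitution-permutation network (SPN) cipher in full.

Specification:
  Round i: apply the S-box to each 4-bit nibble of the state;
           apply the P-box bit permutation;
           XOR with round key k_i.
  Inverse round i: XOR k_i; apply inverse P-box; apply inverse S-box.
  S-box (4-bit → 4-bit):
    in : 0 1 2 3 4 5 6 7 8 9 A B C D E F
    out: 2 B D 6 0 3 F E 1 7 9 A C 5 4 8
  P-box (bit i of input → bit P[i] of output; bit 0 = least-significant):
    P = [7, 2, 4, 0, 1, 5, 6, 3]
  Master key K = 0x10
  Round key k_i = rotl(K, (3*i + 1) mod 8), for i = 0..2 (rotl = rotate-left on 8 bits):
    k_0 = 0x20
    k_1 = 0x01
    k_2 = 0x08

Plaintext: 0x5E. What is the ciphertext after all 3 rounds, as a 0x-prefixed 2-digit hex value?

0xA1

s_0 = plaintext = 0x5E
s_1 = Round(s_0, k_0) = 0x12
s_2 = Round(s_1, k_1) = 0xBA
s_3 = Round(s_2, k_2) = 0xA1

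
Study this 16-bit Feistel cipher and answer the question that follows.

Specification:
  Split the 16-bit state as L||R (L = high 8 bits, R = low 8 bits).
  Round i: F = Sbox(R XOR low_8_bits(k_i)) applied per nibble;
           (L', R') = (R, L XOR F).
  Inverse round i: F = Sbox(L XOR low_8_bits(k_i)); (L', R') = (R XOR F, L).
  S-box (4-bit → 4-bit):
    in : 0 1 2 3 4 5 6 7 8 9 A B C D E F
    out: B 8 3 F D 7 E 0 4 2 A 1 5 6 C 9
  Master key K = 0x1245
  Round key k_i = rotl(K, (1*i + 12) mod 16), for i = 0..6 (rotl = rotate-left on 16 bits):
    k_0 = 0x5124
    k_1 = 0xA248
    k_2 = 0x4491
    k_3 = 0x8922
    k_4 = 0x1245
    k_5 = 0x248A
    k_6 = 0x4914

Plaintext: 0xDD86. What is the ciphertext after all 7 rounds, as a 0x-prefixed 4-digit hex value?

s_0 = plaintext = 0xDD86
s_1 = Round(s_0, k_0) = 0x867E
s_2 = Round(s_1, k_1) = 0x7E78
s_3 = Round(s_2, k_2) = 0x78BC
s_4 = Round(s_3, k_3) = 0xBC54
s_5 = Round(s_4, k_4) = 0x5434
s_6 = Round(s_5, k_5) = 0x3448
s_7 = Round(s_6, k_6) = 0x4841

0x4841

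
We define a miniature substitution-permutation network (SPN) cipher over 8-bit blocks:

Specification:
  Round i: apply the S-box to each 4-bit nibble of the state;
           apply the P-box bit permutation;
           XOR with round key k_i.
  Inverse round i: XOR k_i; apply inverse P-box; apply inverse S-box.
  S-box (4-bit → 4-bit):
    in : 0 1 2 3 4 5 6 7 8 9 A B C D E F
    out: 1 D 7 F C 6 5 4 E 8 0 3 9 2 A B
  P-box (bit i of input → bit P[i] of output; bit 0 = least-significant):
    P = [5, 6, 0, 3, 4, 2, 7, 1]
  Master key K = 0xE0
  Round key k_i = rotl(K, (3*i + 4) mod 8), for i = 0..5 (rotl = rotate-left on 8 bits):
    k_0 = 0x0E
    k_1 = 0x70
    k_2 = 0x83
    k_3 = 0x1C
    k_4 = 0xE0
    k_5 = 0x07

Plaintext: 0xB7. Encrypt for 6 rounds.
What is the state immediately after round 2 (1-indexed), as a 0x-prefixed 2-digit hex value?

0x82

s_0 = plaintext = 0xB7
s_1 = Round(s_0, k_0) = 0x1B
s_2 = Round(s_1, k_1) = 0x82
s_3 = Round(s_2, k_2) = 0x64
s_4 = Round(s_3, k_3) = 0x85
s_5 = Round(s_4, k_4) = 0x27
s_6 = Round(s_5, k_5) = 0x92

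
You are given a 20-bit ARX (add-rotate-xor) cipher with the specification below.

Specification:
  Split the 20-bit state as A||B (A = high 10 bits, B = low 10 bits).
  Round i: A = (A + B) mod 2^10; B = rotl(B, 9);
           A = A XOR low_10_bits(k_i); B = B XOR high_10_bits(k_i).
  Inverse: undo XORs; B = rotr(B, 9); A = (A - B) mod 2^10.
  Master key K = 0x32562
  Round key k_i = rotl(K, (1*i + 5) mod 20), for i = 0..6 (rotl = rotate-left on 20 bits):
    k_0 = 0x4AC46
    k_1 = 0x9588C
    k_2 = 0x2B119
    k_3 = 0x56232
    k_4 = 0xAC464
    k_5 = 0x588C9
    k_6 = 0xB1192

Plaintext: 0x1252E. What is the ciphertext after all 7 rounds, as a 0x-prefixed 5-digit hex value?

0x5CDEC

s_0 = plaintext = 0x1252E
s_1 = Round(s_0, k_0) = 0x4C5BC
s_2 = Round(s_1, k_1) = 0x98688
s_3 = Round(s_2, k_2) = 0x7C1E8
s_4 = Round(s_3, k_3) = 0x7A9AC
s_5 = Round(s_4, k_4) = 0xFCA67
s_6 = Round(s_5, k_5) = 0xA4251
s_7 = Round(s_6, k_6) = 0x5CDEC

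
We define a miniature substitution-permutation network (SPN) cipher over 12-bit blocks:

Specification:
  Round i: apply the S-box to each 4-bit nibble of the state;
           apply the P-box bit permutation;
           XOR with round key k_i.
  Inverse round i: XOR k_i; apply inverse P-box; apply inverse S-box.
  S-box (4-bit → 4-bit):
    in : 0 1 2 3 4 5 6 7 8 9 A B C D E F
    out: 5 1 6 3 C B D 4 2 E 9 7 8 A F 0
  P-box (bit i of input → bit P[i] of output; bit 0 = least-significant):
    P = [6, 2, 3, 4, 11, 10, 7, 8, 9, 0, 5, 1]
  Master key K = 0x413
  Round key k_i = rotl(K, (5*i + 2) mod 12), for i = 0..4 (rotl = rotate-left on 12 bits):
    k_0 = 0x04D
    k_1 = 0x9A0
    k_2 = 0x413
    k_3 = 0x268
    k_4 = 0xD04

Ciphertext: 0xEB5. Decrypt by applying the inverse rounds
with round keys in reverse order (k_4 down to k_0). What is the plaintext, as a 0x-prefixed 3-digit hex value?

0xC7E

s_0 = ciphertext = 0xEB5
s_1 = InvRound(s_0, k_4) = 0xB4C
s_2 = InvRound(s_1, k_3) = 0x7A8
s_3 = InvRound(s_2, k_2) = 0xE44
s_4 = InvRound(s_3, k_1) = 0x093
s_5 = InvRound(s_4, k_0) = 0xC7E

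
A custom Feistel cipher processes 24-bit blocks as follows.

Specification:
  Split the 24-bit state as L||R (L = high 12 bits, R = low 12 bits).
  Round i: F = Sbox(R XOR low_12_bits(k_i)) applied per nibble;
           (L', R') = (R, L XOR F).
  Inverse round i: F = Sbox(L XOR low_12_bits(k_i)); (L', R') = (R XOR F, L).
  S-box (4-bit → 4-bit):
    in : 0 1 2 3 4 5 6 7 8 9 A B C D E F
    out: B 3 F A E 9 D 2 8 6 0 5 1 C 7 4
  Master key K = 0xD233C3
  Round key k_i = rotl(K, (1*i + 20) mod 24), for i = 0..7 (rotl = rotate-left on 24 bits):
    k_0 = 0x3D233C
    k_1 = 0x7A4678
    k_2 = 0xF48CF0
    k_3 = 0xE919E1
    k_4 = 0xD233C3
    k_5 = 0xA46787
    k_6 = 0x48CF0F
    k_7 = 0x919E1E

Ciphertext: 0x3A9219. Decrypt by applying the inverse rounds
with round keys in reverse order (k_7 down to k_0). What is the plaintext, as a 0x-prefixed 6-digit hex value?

s_0 = ciphertext = 0x3A9219
s_1 = InvRound(s_0, k_7) = 0xE4B3A9
s_2 = InvRound(s_1, k_6) = 0x047E4B
s_3 = InvRound(s_2, k_5) = 0xC50047
s_4 = InvRound(s_3, k_4) = 0x42DC50
s_5 = InvRound(s_4, k_3) = 0x04142D
s_6 = InvRound(s_5, k_2) = 0x57E041
s_7 = InvRound(s_6, k_1) = 0xAFC57E
s_8 = InvRound(s_7, k_0) = 0x365AFC

0x365AFC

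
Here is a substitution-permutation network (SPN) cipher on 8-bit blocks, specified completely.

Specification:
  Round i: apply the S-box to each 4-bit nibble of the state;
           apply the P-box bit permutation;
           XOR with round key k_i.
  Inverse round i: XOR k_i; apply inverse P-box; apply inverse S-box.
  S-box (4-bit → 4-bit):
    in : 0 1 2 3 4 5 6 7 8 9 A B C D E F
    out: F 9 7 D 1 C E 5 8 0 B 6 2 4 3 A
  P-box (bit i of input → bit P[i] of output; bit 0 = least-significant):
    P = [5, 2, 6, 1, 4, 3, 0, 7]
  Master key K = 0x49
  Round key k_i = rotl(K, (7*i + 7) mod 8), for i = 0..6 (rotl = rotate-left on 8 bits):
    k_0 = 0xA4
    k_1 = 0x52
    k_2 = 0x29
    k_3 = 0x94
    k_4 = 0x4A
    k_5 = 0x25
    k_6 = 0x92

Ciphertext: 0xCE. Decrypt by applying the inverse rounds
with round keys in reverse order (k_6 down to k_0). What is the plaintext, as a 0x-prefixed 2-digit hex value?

0xF6

s_0 = ciphertext = 0xCE
s_1 = InvRound(s_0, k_6) = 0xEB
s_2 = InvRound(s_1, k_5) = 0xF6
s_3 = InvRound(s_2, k_4) = 0xAE
s_4 = InvRound(s_3, k_3) = 0xE1
s_5 = InvRound(s_4, k_2) = 0xFD
s_6 = InvRound(s_5, k_1) = 0x6A
s_7 = InvRound(s_6, k_0) = 0xF6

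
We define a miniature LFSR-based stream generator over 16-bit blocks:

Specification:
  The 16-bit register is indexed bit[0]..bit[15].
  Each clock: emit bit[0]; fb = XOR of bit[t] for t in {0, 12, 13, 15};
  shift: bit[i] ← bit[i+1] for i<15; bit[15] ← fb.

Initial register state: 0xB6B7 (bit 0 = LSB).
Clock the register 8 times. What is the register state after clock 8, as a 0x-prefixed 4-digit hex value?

0x28B6

reg_0 = 0xB6B7
clock 1: out=1, reg = 0x5B5B
clock 2: out=1, reg = 0x2DAD
clock 3: out=1, reg = 0x16D6
clock 4: out=0, reg = 0x8B6B
clock 5: out=1, reg = 0x45B5
clock 6: out=1, reg = 0xA2DA
clock 7: out=0, reg = 0x516D
clock 8: out=1, reg = 0x28B6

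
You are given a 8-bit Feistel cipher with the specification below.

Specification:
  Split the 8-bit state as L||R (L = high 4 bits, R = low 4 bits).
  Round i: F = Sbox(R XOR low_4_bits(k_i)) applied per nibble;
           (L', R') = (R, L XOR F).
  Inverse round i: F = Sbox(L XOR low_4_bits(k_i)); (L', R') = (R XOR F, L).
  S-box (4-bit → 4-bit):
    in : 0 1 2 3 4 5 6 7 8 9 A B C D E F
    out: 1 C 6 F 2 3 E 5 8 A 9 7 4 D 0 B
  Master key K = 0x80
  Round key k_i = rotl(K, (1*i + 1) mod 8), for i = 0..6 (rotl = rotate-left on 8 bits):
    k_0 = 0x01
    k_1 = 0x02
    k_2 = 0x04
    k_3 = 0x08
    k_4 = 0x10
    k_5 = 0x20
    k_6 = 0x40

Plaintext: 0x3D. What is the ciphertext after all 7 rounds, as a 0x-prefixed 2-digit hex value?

s_0 = plaintext = 0x3D
s_1 = Round(s_0, k_0) = 0xD7
s_2 = Round(s_1, k_1) = 0x7E
s_3 = Round(s_2, k_2) = 0xEE
s_4 = Round(s_3, k_3) = 0xE0
s_5 = Round(s_4, k_4) = 0x0F
s_6 = Round(s_5, k_5) = 0xFB
s_7 = Round(s_6, k_6) = 0xB8

0xB8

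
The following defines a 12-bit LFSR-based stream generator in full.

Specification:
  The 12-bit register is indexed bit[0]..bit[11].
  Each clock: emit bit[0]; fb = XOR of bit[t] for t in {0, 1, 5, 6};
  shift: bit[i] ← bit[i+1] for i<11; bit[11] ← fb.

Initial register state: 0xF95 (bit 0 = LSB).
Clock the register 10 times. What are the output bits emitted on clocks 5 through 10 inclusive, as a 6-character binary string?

reg_0 = 0xF95
clock 1: out=1, reg = 0xFCA
clock 2: out=0, reg = 0x7E5
clock 3: out=1, reg = 0xBF2
clock 4: out=0, reg = 0xDF9
clock 5: out=1, reg = 0xEFC
clock 6: out=0, reg = 0x77E
clock 7: out=0, reg = 0xBBF
clock 8: out=1, reg = 0xDDF
clock 9: out=1, reg = 0xEEF
clock 10: out=1, reg = 0x777

100111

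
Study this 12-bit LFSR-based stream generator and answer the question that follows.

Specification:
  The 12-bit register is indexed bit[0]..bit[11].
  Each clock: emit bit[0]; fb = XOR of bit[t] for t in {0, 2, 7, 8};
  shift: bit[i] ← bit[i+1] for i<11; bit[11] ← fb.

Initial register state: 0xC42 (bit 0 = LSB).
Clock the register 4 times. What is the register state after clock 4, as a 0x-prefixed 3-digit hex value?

0x6C4

reg_0 = 0xC42
clock 1: out=0, reg = 0x621
clock 2: out=1, reg = 0xB10
clock 3: out=0, reg = 0xD88
clock 4: out=0, reg = 0x6C4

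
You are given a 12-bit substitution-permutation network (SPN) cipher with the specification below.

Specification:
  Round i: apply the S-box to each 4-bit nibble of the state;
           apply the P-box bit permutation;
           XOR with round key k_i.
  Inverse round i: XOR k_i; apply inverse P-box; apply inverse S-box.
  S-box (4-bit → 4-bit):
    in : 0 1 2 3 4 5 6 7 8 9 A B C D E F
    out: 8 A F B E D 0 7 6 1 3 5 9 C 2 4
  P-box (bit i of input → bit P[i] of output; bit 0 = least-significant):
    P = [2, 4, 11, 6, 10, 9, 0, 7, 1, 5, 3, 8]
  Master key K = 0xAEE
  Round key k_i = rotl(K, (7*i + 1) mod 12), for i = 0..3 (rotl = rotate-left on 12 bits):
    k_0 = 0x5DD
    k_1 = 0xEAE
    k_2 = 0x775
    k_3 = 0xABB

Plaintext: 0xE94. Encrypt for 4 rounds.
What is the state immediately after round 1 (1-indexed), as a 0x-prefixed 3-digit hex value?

0x9AD

s_0 = plaintext = 0xE94
s_1 = Round(s_0, k_0) = 0x9AD
s_2 = Round(s_1, k_1) = 0x0EC
s_3 = Round(s_2, k_2) = 0x431
s_4 = Round(s_3, k_3) = 0xD43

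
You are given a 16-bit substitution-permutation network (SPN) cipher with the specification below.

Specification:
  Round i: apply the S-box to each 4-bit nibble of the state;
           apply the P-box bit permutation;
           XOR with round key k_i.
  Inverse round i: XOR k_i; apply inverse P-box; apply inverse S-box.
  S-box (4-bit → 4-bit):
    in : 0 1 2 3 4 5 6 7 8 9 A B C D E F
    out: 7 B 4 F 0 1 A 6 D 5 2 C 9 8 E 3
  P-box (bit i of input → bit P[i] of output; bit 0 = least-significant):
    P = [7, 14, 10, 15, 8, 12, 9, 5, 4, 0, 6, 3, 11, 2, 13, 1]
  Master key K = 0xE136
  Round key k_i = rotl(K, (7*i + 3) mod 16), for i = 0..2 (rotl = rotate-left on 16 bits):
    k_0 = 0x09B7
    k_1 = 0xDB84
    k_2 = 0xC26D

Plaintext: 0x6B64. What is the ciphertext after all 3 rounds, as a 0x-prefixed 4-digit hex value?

0xD42E

s_0 = plaintext = 0x6B64
s_1 = Round(s_0, k_0) = 0x19D9
s_2 = Round(s_1, k_1) = 0xD772
s_3 = Round(s_2, k_2) = 0xD42E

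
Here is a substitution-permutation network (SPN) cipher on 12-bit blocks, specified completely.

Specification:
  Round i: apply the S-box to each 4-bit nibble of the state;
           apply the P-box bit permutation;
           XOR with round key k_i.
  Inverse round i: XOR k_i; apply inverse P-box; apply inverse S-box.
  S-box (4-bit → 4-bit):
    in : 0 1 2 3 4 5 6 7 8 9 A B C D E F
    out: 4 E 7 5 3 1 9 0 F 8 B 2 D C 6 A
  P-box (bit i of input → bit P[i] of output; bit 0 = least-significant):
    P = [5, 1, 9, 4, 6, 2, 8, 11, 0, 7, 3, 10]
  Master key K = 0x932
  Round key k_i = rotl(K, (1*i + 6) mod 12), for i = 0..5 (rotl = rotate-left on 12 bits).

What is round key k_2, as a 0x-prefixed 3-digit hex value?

K = 0x932
k_0 = rotl(K, (1*0+6) mod 12) = rotl(K, 6) = 0xCA4
k_1 = rotl(K, (1*1+6) mod 12) = rotl(K, 7) = 0x949
k_2 = rotl(K, (1*2+6) mod 12) = rotl(K, 8) = 0x293

0x293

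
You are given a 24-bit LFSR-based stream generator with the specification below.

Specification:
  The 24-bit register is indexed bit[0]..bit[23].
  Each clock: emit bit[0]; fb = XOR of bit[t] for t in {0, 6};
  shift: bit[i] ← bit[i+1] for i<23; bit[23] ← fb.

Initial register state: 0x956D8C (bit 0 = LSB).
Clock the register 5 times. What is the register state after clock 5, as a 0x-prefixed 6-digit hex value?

0xD4AB6C

reg_0 = 0x956D8C
clock 1: out=0, reg = 0x4AB6C6
clock 2: out=0, reg = 0xA55B63
clock 3: out=1, reg = 0x52ADB1
clock 4: out=1, reg = 0xA956D8
clock 5: out=0, reg = 0xD4AB6C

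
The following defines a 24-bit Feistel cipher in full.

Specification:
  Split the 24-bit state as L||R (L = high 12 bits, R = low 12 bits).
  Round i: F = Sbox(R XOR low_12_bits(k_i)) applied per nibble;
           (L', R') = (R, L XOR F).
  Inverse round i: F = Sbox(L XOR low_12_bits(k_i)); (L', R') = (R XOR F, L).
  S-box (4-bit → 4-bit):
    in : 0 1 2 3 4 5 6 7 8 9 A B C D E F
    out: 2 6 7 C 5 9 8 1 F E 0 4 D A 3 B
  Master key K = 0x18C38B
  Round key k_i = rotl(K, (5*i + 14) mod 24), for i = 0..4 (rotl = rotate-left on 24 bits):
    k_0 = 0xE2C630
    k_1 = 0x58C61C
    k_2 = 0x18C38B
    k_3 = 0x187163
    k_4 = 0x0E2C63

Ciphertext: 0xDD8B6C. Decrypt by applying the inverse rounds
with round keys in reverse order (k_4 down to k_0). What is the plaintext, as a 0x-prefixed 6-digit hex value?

s_0 = ciphertext = 0xDD8B6C
s_1 = InvRound(s_0, k_4) = 0xD28DD8
s_2 = InvRound(s_1, k_3) = 0x08CD28
s_3 = InvRound(s_2, k_2) = 0x10908C
s_4 = InvRound(s_3, k_1) = 0x1E5109
s_5 = InvRound(s_4, k_0) = 0x0A01E5

0x0A01E5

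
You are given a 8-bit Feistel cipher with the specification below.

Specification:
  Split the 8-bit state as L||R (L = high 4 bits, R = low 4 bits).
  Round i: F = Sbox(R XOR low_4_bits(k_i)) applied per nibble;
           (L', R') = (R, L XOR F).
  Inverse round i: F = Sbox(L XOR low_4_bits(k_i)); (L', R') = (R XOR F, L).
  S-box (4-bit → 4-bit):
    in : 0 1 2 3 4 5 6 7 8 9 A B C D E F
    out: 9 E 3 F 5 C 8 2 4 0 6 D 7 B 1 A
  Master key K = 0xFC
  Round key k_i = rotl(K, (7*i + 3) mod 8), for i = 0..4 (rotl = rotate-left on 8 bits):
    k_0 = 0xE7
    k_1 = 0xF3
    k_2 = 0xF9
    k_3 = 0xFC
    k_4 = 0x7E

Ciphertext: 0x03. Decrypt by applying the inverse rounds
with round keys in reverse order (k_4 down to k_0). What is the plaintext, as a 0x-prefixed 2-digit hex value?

0x0D

s_0 = ciphertext = 0x03
s_1 = InvRound(s_0, k_4) = 0x20
s_2 = InvRound(s_1, k_3) = 0x12
s_3 = InvRound(s_2, k_2) = 0x61
s_4 = InvRound(s_3, k_1) = 0xD6
s_5 = InvRound(s_4, k_0) = 0x0D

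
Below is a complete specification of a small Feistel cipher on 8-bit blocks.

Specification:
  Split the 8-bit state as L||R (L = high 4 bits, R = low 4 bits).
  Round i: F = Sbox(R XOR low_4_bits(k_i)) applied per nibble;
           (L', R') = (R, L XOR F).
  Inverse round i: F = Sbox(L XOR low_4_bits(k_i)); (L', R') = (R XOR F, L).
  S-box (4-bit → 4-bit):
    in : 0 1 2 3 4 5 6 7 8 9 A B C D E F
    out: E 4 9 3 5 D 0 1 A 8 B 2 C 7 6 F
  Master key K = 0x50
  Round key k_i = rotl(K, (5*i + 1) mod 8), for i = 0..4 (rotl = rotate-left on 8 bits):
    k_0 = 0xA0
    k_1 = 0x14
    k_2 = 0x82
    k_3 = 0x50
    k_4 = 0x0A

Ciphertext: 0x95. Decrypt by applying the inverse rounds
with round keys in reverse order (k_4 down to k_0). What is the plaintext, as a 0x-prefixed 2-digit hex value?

s_0 = ciphertext = 0x95
s_1 = InvRound(s_0, k_4) = 0x69
s_2 = InvRound(s_1, k_3) = 0x96
s_3 = InvRound(s_2, k_2) = 0x49
s_4 = InvRound(s_3, k_1) = 0x74
s_5 = InvRound(s_4, k_0) = 0x57

0x57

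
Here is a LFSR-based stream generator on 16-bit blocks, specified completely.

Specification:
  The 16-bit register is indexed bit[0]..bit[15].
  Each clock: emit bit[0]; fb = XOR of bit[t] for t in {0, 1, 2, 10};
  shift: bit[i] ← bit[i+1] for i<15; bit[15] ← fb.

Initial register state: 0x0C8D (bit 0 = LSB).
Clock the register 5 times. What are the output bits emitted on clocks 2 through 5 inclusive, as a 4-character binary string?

0110

reg_0 = 0x0C8D
clock 1: out=1, reg = 0x8646
clock 2: out=0, reg = 0xC323
clock 3: out=1, reg = 0x6191
clock 4: out=1, reg = 0xB0C8
clock 5: out=0, reg = 0x5864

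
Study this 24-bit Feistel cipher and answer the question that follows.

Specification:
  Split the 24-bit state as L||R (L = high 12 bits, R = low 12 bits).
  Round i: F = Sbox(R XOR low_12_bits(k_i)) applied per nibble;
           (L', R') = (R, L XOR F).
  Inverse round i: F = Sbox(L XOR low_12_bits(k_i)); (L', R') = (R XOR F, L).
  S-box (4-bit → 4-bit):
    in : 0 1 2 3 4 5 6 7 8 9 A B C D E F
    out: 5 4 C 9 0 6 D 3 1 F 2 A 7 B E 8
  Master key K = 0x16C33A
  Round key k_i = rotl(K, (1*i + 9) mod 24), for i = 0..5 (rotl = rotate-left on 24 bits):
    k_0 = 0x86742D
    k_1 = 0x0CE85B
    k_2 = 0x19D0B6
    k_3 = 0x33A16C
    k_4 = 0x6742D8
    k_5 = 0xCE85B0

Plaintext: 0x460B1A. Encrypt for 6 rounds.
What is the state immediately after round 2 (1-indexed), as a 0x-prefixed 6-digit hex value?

s_0 = plaintext = 0x460B1A
s_1 = Round(s_0, k_0) = 0xB1ACF3
s_2 = Round(s_1, k_1) = 0xCF3B3B
s_3 = Round(s_2, k_2) = 0xB3B6E8
s_4 = Round(s_3, k_3) = 0x6E882B
s_5 = Round(s_4, k_4) = 0x82B461
s_6 = Round(s_5, k_5) = 0x461C9F

0xCF3B3B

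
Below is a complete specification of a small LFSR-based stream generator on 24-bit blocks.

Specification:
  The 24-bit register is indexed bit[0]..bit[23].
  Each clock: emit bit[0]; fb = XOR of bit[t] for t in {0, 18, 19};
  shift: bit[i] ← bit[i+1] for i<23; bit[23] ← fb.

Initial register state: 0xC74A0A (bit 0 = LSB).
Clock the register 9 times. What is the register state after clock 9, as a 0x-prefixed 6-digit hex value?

reg_0 = 0xC74A0A
clock 1: out=0, reg = 0xE3A505
clock 2: out=1, reg = 0xF1D282
clock 3: out=0, reg = 0x78E941
clock 4: out=1, reg = 0x3C74A0
clock 5: out=0, reg = 0x1E3A50
clock 6: out=0, reg = 0x0F1D28
clock 7: out=0, reg = 0x078E94
clock 8: out=0, reg = 0x83C74A
clock 9: out=0, reg = 0x41E3A5

0x41E3A5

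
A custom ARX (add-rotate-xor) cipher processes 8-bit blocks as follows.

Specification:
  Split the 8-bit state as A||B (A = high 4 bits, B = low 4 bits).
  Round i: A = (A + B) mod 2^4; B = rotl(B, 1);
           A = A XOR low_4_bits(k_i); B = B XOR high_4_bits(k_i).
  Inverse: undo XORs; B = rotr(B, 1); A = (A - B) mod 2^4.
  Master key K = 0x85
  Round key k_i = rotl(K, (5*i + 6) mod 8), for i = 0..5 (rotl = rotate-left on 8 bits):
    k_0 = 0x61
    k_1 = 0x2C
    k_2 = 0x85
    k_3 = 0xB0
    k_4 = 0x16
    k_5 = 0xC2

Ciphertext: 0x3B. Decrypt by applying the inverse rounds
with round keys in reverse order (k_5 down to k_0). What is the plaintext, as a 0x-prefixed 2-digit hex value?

s_0 = ciphertext = 0x3B
s_1 = InvRound(s_0, k_5) = 0x6B
s_2 = InvRound(s_1, k_4) = 0xB5
s_3 = InvRound(s_2, k_3) = 0x47
s_4 = InvRound(s_3, k_2) = 0x2F
s_5 = InvRound(s_4, k_1) = 0x0E
s_6 = InvRound(s_5, k_0) = 0xD4

0xD4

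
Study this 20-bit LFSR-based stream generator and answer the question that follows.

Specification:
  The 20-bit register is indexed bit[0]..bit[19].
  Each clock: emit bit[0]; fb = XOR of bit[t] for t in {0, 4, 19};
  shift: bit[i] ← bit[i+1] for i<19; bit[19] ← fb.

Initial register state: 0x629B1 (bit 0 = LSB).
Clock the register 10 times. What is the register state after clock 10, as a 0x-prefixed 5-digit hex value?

reg_0 = 0x629B1
clock 1: out=1, reg = 0x314D8
clock 2: out=0, reg = 0x98A6C
clock 3: out=0, reg = 0xCC536
clock 4: out=0, reg = 0x6629B
clock 5: out=1, reg = 0x3314D
clock 6: out=1, reg = 0x998A6
clock 7: out=0, reg = 0xCCC53
clock 8: out=1, reg = 0xE6629
clock 9: out=1, reg = 0x73314
clock 10: out=0, reg = 0xB998A

0xB998A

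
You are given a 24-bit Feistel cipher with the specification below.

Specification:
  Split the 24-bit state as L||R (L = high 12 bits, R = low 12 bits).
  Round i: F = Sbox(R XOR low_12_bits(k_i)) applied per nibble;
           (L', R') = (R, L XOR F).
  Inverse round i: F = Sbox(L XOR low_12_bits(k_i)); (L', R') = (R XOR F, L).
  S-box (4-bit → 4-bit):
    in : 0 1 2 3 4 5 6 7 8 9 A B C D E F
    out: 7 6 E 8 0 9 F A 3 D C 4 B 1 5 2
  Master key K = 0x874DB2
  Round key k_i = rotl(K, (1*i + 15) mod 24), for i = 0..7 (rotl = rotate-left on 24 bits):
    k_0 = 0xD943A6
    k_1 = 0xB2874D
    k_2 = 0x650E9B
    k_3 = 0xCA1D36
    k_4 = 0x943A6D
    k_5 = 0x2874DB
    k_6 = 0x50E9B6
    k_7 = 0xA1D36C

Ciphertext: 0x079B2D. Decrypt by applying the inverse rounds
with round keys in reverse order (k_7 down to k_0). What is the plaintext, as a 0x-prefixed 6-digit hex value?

0x6148C9

s_0 = ciphertext = 0x079B2D
s_1 = InvRound(s_0, k_7) = 0x344079
s_2 = InvRound(s_1, k_6) = 0xC57344
s_3 = InvRound(s_2, k_5) = 0x07FC57
s_4 = InvRound(s_3, k_4) = 0x03907F
s_5 = InvRound(s_4, k_3) = 0x10D039
s_6 = InvRound(s_5, k_2) = 0x2E610D
s_7 = InvRound(s_6, k_1) = 0x8C92E6
s_8 = InvRound(s_7, k_0) = 0x6148C9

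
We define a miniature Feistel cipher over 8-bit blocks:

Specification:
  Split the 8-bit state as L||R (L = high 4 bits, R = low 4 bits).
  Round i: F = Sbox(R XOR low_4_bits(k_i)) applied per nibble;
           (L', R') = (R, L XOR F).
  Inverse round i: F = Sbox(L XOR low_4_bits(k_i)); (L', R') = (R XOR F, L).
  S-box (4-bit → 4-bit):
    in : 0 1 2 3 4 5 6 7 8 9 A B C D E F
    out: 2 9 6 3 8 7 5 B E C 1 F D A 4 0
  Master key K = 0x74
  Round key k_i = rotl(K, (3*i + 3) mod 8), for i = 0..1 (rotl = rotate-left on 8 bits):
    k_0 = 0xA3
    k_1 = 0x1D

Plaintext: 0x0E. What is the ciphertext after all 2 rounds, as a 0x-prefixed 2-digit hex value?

s_0 = plaintext = 0x0E
s_1 = Round(s_0, k_0) = 0xEA
s_2 = Round(s_1, k_1) = 0xA5

0xA5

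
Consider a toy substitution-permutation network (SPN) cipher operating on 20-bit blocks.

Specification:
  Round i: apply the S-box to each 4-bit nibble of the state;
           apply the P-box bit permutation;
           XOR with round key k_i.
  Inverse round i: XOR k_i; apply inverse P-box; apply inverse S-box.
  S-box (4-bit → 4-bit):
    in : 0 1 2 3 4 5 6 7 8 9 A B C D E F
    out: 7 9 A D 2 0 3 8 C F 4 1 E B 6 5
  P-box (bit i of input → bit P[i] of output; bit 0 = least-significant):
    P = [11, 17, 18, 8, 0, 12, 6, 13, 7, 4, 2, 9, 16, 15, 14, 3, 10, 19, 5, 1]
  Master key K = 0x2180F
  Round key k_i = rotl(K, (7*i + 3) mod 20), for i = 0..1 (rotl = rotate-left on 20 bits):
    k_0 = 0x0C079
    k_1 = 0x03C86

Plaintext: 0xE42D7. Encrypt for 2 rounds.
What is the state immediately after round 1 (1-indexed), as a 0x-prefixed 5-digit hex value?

s_0 = plaintext = 0xE42D7
s_1 = Round(s_0, k_0) = 0x87348
s_2 = Round(s_1, k_1) = 0x42F28

0x87348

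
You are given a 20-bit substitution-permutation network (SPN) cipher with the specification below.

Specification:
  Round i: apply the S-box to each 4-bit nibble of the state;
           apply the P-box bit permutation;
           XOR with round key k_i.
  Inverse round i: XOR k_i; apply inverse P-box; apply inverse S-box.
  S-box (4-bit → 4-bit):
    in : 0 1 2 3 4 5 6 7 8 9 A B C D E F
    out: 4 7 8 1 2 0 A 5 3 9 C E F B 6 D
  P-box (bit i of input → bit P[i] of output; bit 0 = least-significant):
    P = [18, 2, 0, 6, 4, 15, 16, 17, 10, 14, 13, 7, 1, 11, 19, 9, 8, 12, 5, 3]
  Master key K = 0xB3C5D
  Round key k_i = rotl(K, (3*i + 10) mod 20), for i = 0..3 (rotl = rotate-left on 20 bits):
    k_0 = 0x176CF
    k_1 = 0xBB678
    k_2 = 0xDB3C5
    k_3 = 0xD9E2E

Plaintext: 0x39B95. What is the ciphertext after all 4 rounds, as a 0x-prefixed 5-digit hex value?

s_0 = plaintext = 0x39B95
s_1 = Round(s_0, k_0) = 0x3155D
s_2 = Round(s_1, k_1) = 0x7BF3E
s_3 = Round(s_2, k_2) = 0x59C70
s_4 = Round(s_3, k_3) = 0xCF8BD

0xCF8BD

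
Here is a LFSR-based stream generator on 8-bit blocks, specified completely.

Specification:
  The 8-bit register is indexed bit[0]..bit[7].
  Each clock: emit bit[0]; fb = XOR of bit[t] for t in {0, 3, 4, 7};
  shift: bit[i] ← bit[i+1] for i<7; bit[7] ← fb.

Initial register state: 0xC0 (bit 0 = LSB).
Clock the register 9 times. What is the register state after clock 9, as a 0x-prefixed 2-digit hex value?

0x41

reg_0 = 0xC0
clock 1: out=0, reg = 0xE0
clock 2: out=0, reg = 0xF0
clock 3: out=0, reg = 0x78
clock 4: out=0, reg = 0x3C
clock 5: out=0, reg = 0x1E
clock 6: out=0, reg = 0x0F
clock 7: out=1, reg = 0x07
clock 8: out=1, reg = 0x83
clock 9: out=1, reg = 0x41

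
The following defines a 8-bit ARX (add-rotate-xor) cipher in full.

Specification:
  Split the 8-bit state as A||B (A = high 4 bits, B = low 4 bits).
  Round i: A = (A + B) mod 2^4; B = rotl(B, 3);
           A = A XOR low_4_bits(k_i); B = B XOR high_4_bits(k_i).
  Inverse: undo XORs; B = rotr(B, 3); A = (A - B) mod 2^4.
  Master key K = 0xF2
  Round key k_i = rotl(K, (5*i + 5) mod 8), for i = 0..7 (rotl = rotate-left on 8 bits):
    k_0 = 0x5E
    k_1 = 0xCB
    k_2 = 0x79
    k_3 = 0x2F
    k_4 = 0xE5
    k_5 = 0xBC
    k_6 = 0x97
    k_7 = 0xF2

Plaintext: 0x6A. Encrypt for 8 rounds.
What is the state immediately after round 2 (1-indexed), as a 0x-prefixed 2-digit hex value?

s_0 = plaintext = 0x6A
s_1 = Round(s_0, k_0) = 0xE0
s_2 = Round(s_1, k_1) = 0x5C
s_3 = Round(s_2, k_2) = 0x81
s_4 = Round(s_3, k_3) = 0x6A
s_5 = Round(s_4, k_4) = 0x5B
s_6 = Round(s_5, k_5) = 0xC6
s_7 = Round(s_6, k_6) = 0x5A
s_8 = Round(s_7, k_7) = 0xDA

0x5C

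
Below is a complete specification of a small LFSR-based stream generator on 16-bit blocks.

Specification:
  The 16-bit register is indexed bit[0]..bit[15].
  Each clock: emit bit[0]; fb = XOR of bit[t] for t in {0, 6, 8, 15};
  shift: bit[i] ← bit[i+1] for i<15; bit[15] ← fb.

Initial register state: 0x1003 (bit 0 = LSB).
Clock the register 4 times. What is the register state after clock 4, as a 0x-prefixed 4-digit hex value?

reg_0 = 0x1003
clock 1: out=1, reg = 0x8801
clock 2: out=1, reg = 0x4400
clock 3: out=0, reg = 0x2200
clock 4: out=0, reg = 0x1100

0x1100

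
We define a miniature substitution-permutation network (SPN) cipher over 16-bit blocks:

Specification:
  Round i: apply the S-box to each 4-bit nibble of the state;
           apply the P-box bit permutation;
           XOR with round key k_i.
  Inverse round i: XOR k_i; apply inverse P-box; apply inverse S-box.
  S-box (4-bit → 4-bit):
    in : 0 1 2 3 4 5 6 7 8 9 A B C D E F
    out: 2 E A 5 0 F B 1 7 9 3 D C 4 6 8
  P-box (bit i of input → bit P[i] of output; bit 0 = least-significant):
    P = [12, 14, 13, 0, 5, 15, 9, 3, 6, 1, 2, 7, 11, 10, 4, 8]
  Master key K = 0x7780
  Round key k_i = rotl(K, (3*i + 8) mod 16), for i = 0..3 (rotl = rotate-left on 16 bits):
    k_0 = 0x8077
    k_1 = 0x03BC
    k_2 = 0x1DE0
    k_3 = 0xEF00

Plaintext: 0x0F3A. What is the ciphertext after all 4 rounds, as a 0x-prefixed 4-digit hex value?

s_0 = plaintext = 0x0F3A
s_1 = Round(s_0, k_0) = 0xD6D7
s_2 = Round(s_1, k_1) = 0x116E
s_3 = Round(s_2, k_2) = 0xF85E
s_4 = Round(s_3, k_3) = 0x0C6E

0x0C6E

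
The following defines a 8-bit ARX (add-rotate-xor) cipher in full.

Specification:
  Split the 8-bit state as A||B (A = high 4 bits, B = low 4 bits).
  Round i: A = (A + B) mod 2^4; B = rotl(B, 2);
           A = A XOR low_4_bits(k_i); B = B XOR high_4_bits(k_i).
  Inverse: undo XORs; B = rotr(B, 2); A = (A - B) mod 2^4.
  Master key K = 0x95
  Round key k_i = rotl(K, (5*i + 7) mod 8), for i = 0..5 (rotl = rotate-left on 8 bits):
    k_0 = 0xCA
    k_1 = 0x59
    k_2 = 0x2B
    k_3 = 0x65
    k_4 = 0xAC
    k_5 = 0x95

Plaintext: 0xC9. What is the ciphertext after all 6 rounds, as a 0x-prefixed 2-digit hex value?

s_0 = plaintext = 0xC9
s_1 = Round(s_0, k_0) = 0xFA
s_2 = Round(s_1, k_1) = 0x0F
s_3 = Round(s_2, k_2) = 0x4D
s_4 = Round(s_3, k_3) = 0x41
s_5 = Round(s_4, k_4) = 0x9E
s_6 = Round(s_5, k_5) = 0x22

0x22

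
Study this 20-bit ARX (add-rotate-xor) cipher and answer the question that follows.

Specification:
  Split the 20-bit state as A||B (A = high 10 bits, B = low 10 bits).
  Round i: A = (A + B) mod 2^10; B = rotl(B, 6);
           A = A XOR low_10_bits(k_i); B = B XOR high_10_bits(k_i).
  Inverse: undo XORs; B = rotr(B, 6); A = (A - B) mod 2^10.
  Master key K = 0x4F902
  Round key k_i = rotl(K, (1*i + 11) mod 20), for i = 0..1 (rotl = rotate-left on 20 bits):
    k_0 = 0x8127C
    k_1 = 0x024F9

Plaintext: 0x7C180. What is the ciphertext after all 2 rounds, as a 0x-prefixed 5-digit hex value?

0xF4728

s_0 = plaintext = 0x7C180
s_1 = Round(s_0, k_0) = 0x4321C
s_2 = Round(s_1, k_1) = 0xF4728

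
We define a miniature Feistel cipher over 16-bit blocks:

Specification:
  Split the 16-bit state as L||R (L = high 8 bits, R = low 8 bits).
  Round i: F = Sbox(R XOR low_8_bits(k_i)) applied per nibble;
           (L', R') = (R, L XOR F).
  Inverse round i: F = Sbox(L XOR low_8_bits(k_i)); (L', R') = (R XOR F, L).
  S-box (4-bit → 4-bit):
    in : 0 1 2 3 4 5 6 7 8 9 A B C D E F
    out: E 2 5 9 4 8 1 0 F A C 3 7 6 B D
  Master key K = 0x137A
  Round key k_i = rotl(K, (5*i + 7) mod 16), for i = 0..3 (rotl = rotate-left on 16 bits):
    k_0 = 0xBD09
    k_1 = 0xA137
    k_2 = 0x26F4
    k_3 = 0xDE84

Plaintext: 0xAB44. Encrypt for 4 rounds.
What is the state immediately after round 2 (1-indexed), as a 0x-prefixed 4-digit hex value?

s_0 = plaintext = 0xAB44
s_1 = Round(s_0, k_0) = 0x44ED
s_2 = Round(s_1, k_1) = 0xED28
s_3 = Round(s_2, k_2) = 0x288A
s_4 = Round(s_3, k_3) = 0x8AC3

0xED28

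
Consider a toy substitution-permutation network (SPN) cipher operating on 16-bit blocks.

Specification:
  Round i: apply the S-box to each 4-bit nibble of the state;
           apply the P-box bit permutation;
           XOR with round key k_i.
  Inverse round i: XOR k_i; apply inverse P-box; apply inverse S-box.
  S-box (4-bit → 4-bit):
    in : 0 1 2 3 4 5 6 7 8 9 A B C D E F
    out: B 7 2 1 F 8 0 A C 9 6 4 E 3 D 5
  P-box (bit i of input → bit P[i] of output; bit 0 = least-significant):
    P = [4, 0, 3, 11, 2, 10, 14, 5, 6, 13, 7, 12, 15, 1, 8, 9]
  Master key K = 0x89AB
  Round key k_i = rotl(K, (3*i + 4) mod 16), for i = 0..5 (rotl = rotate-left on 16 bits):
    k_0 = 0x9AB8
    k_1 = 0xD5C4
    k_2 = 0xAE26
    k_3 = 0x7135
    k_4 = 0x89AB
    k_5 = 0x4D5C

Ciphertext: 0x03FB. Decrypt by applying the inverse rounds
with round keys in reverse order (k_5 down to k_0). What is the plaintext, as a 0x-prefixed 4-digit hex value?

s_0 = ciphertext = 0x03FB
s_1 = InvRound(s_0, k_5) = 0x7B47
s_2 = InvRound(s_1, k_4) = 0x94EB
s_3 = InvRound(s_2, k_3) = 0x111F
s_4 = InvRound(s_3, k_2) = 0xE774
s_5 = InvRound(s_4, k_1) = 0x5C53
s_6 = InvRound(s_5, k_0) = 0x0FCA

0x0FCA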